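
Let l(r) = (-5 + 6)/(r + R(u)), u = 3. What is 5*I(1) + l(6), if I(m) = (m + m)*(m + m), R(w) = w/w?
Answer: 141/7 ≈ 20.143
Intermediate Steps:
R(w) = 1
l(r) = 1/(1 + r) (l(r) = (-5 + 6)/(r + 1) = 1/(1 + r))
I(m) = 4*m² (I(m) = (2*m)*(2*m) = 4*m²)
5*I(1) + l(6) = 5*(4*1²) + 1/(1 + 6) = 5*(4*1) + 1/7 = 5*4 + ⅐ = 20 + ⅐ = 141/7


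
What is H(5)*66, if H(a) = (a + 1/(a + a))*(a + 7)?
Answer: 20196/5 ≈ 4039.2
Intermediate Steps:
H(a) = (7 + a)*(a + 1/(2*a)) (H(a) = (a + 1/(2*a))*(7 + a) = (7 + a)*(a + 1/(2*a)))
H(5)*66 = (½ + 5² + 7*5 + (7/2)/5)*66 = (½ + 25 + 35 + (7/2)*(⅕))*66 = (½ + 25 + 35 + 7/10)*66 = (306/5)*66 = 20196/5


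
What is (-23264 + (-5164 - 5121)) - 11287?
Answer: -44836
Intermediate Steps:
(-23264 + (-5164 - 5121)) - 11287 = (-23264 - 10285) - 11287 = -33549 - 11287 = -44836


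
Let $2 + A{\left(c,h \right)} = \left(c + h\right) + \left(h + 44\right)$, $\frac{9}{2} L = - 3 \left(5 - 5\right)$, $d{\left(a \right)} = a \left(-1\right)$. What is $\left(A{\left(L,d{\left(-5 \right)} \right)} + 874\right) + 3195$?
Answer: $4121$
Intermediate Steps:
$d{\left(a \right)} = - a$
$L = 0$ ($L = \frac{2 \left(- 3 \left(5 - 5\right)\right)}{9} = \frac{2 \left(\left(-3\right) 0\right)}{9} = \frac{2}{9} \cdot 0 = 0$)
$A{\left(c,h \right)} = 42 + c + 2 h$ ($A{\left(c,h \right)} = -2 + \left(\left(c + h\right) + \left(h + 44\right)\right) = -2 + \left(\left(c + h\right) + \left(44 + h\right)\right) = -2 + \left(44 + c + 2 h\right) = 42 + c + 2 h$)
$\left(A{\left(L,d{\left(-5 \right)} \right)} + 874\right) + 3195 = \left(\left(42 + 0 + 2 \left(\left(-1\right) \left(-5\right)\right)\right) + 874\right) + 3195 = \left(\left(42 + 0 + 2 \cdot 5\right) + 874\right) + 3195 = \left(\left(42 + 0 + 10\right) + 874\right) + 3195 = \left(52 + 874\right) + 3195 = 926 + 3195 = 4121$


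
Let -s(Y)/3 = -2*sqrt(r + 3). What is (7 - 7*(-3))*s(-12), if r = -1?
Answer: 168*sqrt(2) ≈ 237.59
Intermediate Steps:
s(Y) = 6*sqrt(2) (s(Y) = -(-6)*sqrt(-1 + 3) = -(-6)*sqrt(2) = 6*sqrt(2))
(7 - 7*(-3))*s(-12) = (7 - 7*(-3))*(6*sqrt(2)) = (7 + 21)*(6*sqrt(2)) = 28*(6*sqrt(2)) = 168*sqrt(2)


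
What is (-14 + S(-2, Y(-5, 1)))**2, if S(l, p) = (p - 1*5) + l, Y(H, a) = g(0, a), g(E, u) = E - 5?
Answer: 676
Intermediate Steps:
g(E, u) = -5 + E
Y(H, a) = -5 (Y(H, a) = -5 + 0 = -5)
S(l, p) = -5 + l + p (S(l, p) = (p - 5) + l = (-5 + p) + l = -5 + l + p)
(-14 + S(-2, Y(-5, 1)))**2 = (-14 + (-5 - 2 - 5))**2 = (-14 - 12)**2 = (-26)**2 = 676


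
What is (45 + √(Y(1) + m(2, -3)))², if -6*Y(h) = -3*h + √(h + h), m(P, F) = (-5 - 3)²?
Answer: (270 + √6*√(387 - √2))²/36 ≈ 2810.8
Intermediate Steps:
m(P, F) = 64 (m(P, F) = (-8)² = 64)
Y(h) = h/2 - √2*√h/6 (Y(h) = -(-3*h + √(h + h))/6 = -(-3*h + √(2*h))/6 = -(-3*h + √2*√h)/6 = h/2 - √2*√h/6)
(45 + √(Y(1) + m(2, -3)))² = (45 + √(((½)*1 - √2*√1/6) + 64))² = (45 + √((½ - ⅙*√2*1) + 64))² = (45 + √((½ - √2/6) + 64))² = (45 + √(129/2 - √2/6))²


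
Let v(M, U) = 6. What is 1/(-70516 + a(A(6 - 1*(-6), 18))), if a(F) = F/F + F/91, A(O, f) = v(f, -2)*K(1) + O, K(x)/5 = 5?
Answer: -91/6416703 ≈ -1.4182e-5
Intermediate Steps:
K(x) = 25 (K(x) = 5*5 = 25)
A(O, f) = 150 + O (A(O, f) = 6*25 + O = 150 + O)
a(F) = 1 + F/91 (a(F) = 1 + F*(1/91) = 1 + F/91)
1/(-70516 + a(A(6 - 1*(-6), 18))) = 1/(-70516 + (1 + (150 + (6 - 1*(-6)))/91)) = 1/(-70516 + (1 + (150 + (6 + 6))/91)) = 1/(-70516 + (1 + (150 + 12)/91)) = 1/(-70516 + (1 + (1/91)*162)) = 1/(-70516 + (1 + 162/91)) = 1/(-70516 + 253/91) = 1/(-6416703/91) = -91/6416703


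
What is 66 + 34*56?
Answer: 1970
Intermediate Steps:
66 + 34*56 = 66 + 1904 = 1970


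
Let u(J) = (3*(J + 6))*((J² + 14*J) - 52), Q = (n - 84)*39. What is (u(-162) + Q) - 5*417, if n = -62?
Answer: -11204211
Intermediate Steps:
Q = -5694 (Q = (-62 - 84)*39 = -146*39 = -5694)
u(J) = (18 + 3*J)*(-52 + J² + 14*J) (u(J) = (3*(6 + J))*(-52 + J² + 14*J) = (18 + 3*J)*(-52 + J² + 14*J))
(u(-162) + Q) - 5*417 = ((-936 + 3*(-162)³ + 60*(-162)² + 96*(-162)) - 5694) - 5*417 = ((-936 + 3*(-4251528) + 60*26244 - 15552) - 5694) - 2085 = ((-936 - 12754584 + 1574640 - 15552) - 5694) - 2085 = (-11196432 - 5694) - 2085 = -11202126 - 2085 = -11204211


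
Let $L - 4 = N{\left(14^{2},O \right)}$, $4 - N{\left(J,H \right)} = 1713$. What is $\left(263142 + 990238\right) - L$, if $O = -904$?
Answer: $1255085$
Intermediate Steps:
$N{\left(J,H \right)} = -1709$ ($N{\left(J,H \right)} = 4 - 1713 = -1709$)
$L = -1705$ ($L = 4 - 1709 = -1705$)
$\left(263142 + 990238\right) - L = \left(263142 + 990238\right) - -1705 = 1253380 + 1705 = 1255085$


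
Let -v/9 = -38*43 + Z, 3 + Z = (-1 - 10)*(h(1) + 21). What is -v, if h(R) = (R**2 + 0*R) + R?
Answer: -17010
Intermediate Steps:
h(R) = R + R**2 (h(R) = (R**2 + 0) + R = R**2 + R = R + R**2)
Z = -256 (Z = -3 + (-1 - 10)*(1*(1 + 1) + 21) = -3 - 11*(1*2 + 21) = -3 - 11*(2 + 21) = -3 - 11*23 = -3 - 253 = -256)
v = 17010 (v = -9*(-38*43 - 256) = -9*(-1634 - 256) = -9*(-1890) = 17010)
-v = -1*17010 = -17010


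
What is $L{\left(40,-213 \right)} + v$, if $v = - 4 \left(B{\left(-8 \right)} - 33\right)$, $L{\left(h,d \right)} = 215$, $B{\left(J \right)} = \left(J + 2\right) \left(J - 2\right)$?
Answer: $107$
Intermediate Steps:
$B{\left(J \right)} = \left(-2 + J\right) \left(2 + J\right)$ ($B{\left(J \right)} = \left(2 + J\right) \left(-2 + J\right) = \left(-2 + J\right) \left(2 + J\right)$)
$v = -108$ ($v = - 4 \left(\left(-4 + \left(-8\right)^{2}\right) - 33\right) = - 4 \left(\left(-4 + 64\right) - 33\right) = - 4 \left(60 - 33\right) = \left(-4\right) 27 = -108$)
$L{\left(40,-213 \right)} + v = 215 - 108 = 107$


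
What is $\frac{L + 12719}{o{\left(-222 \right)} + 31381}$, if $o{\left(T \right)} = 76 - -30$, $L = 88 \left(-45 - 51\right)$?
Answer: $\frac{4271}{31487} \approx 0.13564$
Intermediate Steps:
$L = -8448$ ($L = 88 \left(-96\right) = -8448$)
$o{\left(T \right)} = 106$ ($o{\left(T \right)} = 76 + 30 = 106$)
$\frac{L + 12719}{o{\left(-222 \right)} + 31381} = \frac{-8448 + 12719}{106 + 31381} = \frac{4271}{31487}$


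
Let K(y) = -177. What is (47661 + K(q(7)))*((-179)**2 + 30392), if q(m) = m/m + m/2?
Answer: 2964568572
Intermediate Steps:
q(m) = 1 + m/2 (q(m) = 1 + m*(1/2) = 1 + m/2)
(47661 + K(q(7)))*((-179)**2 + 30392) = (47661 - 177)*((-179)**2 + 30392) = 47484*(32041 + 30392) = 47484*62433 = 2964568572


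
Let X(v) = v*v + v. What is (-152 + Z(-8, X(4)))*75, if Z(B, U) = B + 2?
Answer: -11850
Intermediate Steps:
X(v) = v + v² (X(v) = v² + v = v + v²)
Z(B, U) = 2 + B
(-152 + Z(-8, X(4)))*75 = (-152 + (2 - 8))*75 = (-152 - 6)*75 = -158*75 = -11850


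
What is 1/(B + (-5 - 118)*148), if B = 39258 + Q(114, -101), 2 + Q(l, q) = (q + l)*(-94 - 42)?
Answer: 1/19284 ≈ 5.1856e-5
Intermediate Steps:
Q(l, q) = -2 - 136*l - 136*q (Q(l, q) = -2 + (q + l)*(-94 - 42) = -2 + (l + q)*(-136) = -2 + (-136*l - 136*q) = -2 - 136*l - 136*q)
B = 37488 (B = 39258 + (-2 - 136*114 - 136*(-101)) = 39258 + (-2 - 15504 + 13736) = 39258 - 1770 = 37488)
1/(B + (-5 - 118)*148) = 1/(37488 + (-5 - 118)*148) = 1/(37488 - 123*148) = 1/(37488 - 18204) = 1/19284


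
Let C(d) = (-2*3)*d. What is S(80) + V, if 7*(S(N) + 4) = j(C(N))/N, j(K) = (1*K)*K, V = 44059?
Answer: 311265/7 ≈ 44466.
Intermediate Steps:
C(d) = -6*d
j(K) = K**2 (j(K) = K*K = K**2)
S(N) = -4 + 36*N/7 (S(N) = -4 + ((-6*N)**2/N)/7 = -4 + ((36*N**2)/N)/7 = -4 + (36*N)/7 = -4 + 36*N/7)
S(80) + V = (-4 + (36/7)*80) + 44059 = (-4 + 2880/7) + 44059 = 2852/7 + 44059 = 311265/7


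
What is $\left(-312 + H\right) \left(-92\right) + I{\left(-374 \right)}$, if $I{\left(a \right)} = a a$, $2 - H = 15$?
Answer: $169776$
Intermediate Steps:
$H = -13$ ($H = 2 - 15 = -13$)
$I{\left(a \right)} = a^{2}$
$\left(-312 + H\right) \left(-92\right) + I{\left(-374 \right)} = \left(-312 - 13\right) \left(-92\right) + \left(-374\right)^{2} = \left(-325\right) \left(-92\right) + 139876 = 29900 + 139876 = 169776$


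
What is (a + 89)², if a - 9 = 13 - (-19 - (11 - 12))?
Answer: 16641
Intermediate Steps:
a = 40 (a = 9 + (13 - (-19 - (11 - 12))) = 9 + (13 - (-19 - 1*(-1))) = 9 + (13 - (-19 + 1)) = 9 + (13 - 1*(-18)) = 9 + (13 + 18) = 9 + 31 = 40)
(a + 89)² = (40 + 89)² = 129² = 16641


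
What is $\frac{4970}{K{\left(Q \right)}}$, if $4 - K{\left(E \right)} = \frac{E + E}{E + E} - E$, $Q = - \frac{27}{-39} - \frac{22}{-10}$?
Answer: $\frac{323050}{383} \approx 843.47$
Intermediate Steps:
$Q = \frac{188}{65}$ ($Q = \left(-27\right) \left(- \frac{1}{39}\right) - - \frac{11}{5} = \frac{9}{13} + \frac{11}{5} = \frac{188}{65} \approx 2.8923$)
$K{\left(E \right)} = 3 + E$ ($K{\left(E \right)} = 4 - \left(\frac{E + E}{E + E} - E\right) = 4 - \left(\frac{2 E}{2 E} - E\right) = 4 - \left(2 E \frac{1}{2 E} - E\right) = 4 - \left(1 - E\right) = 4 + \left(-1 + E\right) = 3 + E$)
$\frac{4970}{K{\left(Q \right)}} = \frac{4970}{3 + \frac{188}{65}} = \frac{4970}{\frac{383}{65}} = 4970 \cdot \frac{65}{383} = \frac{323050}{383}$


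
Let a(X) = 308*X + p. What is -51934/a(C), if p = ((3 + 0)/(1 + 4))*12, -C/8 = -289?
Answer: -129835/1780258 ≈ -0.072930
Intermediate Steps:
C = 2312 (C = -8*(-289) = 2312)
p = 36/5 (p = (3/5)*12 = (3*(⅕))*12 = (⅗)*12 = 36/5 ≈ 7.2000)
a(X) = 36/5 + 308*X (a(X) = 308*X + 36/5 = 36/5 + 308*X)
-51934/a(C) = -51934/(36/5 + 308*2312) = -51934/(36/5 + 712096) = -51934/3560516/5 = -51934*5/3560516 = -129835/1780258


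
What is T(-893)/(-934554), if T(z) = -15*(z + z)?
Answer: -4465/155759 ≈ -0.028666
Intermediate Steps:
T(z) = -30*z
T(-893)/(-934554) = -30*(-893)/(-934554) = 26790*(-1/934554) = -4465/155759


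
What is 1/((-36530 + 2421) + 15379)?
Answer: -1/18730 ≈ -5.3390e-5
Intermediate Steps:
1/((-36530 + 2421) + 15379) = 1/(-34109 + 15379) = 1/(-18730) = -1/18730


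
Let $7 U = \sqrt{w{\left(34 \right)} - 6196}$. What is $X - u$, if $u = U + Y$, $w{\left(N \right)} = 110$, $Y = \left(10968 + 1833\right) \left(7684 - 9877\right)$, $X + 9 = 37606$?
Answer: $28110190 - \frac{i \sqrt{6086}}{7} \approx 2.811 \cdot 10^{7} - 11.145 i$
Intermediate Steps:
$X = 37597$ ($X = -9 + 37606 = 37597$)
$Y = -28072593$ ($Y = 12801 \left(-2193\right) = -28072593$)
$U = \frac{i \sqrt{6086}}{7}$ ($U = \frac{\sqrt{110 - 6196}}{7} = \frac{\sqrt{-6086}}{7} = \frac{i \sqrt{6086}}{7} \approx 11.145 i$)
$u = -28072593 + \frac{i \sqrt{6086}}{7}$ ($u = \frac{i \sqrt{6086}}{7} - 28072593 = -28072593 + \frac{i \sqrt{6086}}{7} \approx -2.8073 \cdot 10^{7} + 11.145 i$)
$X - u = 37597 - \left(-28072593 + \frac{i \sqrt{6086}}{7}\right) = 37597 + \left(28072593 - \frac{i \sqrt{6086}}{7}\right) = 28110190 - \frac{i \sqrt{6086}}{7}$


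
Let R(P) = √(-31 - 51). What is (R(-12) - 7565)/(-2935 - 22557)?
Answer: 7565/25492 - I*√82/25492 ≈ 0.29676 - 0.00035522*I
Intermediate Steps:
R(P) = I*√82 (R(P) = √(-82) = I*√82)
(R(-12) - 7565)/(-2935 - 22557) = (I*√82 - 7565)/(-2935 - 22557) = (-7565 + I*√82)/(-25492) = (-7565 + I*√82)*(-1/25492) = 7565/25492 - I*√82/25492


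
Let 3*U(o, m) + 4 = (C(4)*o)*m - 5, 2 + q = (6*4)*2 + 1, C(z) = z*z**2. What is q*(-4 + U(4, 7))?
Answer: 83237/3 ≈ 27746.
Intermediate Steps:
C(z) = z**3
q = 47 (q = -2 + ((6*4)*2 + 1) = -2 + (24*2 + 1) = -2 + (48 + 1) = -2 + 49 = 47)
U(o, m) = -3 + 64*m*o/3 (U(o, m) = -4/3 + ((4**3*o)*m - 5)/3 = -4/3 + ((64*o)*m - 5)/3 = -4/3 + (64*m*o - 5)/3 = -4/3 + (-5 + 64*m*o)/3 = -4/3 + (-5/3 + 64*m*o/3) = -3 + 64*m*o/3)
q*(-4 + U(4, 7)) = 47*(-4 + (-3 + (64/3)*7*4)) = 47*(-4 + (-3 + 1792/3)) = 47*(-4 + 1783/3) = 47*(1771/3) = 83237/3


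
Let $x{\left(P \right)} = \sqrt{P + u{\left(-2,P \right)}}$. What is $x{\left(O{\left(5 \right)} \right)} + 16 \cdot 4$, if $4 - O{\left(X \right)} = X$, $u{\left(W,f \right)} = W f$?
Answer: $65$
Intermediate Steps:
$O{\left(X \right)} = 4 - X$
$x{\left(P \right)} = \sqrt{- P}$ ($x{\left(P \right)} = \sqrt{P - 2 P} = \sqrt{- P}$)
$x{\left(O{\left(5 \right)} \right)} + 16 \cdot 4 = \sqrt{- (4 - 5)} + 16 \cdot 4 = \sqrt{- (4 - 5)} + 64 = \sqrt{\left(-1\right) \left(-1\right)} + 64 = \sqrt{1} + 64 = 1 + 64 = 65$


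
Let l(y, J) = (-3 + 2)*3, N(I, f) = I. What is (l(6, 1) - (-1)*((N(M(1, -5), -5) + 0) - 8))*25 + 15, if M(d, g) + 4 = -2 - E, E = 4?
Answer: -510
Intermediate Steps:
M(d, g) = -10 (M(d, g) = -4 + (-2 - 1*4) = -4 + (-2 - 4) = -4 - 6 = -10)
l(y, J) = -3 (l(y, J) = -1*3 = -3)
(l(6, 1) - (-1)*((N(M(1, -5), -5) + 0) - 8))*25 + 15 = (-3 - (-1)*((-10 + 0) - 8))*25 + 15 = (-3 - (-1)*(-10 - 8))*25 + 15 = (-3 - (-1)*(-18))*25 + 15 = (-3 - 1*18)*25 + 15 = (-3 - 18)*25 + 15 = -21*25 + 15 = -525 + 15 = -510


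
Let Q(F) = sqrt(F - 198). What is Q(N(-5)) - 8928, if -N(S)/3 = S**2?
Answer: -8928 + I*sqrt(273) ≈ -8928.0 + 16.523*I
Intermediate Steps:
N(S) = -3*S**2
Q(F) = sqrt(-198 + F)
Q(N(-5)) - 8928 = sqrt(-198 - 3*(-5)**2) - 8928 = sqrt(-198 - 3*25) - 8928 = sqrt(-198 - 75) - 8928 = sqrt(-273) - 8928 = I*sqrt(273) - 8928 = -8928 + I*sqrt(273)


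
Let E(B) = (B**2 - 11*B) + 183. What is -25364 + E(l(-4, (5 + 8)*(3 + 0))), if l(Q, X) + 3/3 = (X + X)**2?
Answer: 36910795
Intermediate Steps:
l(Q, X) = -1 + 4*X**2 (l(Q, X) = -1 + (X + X)**2 = -1 + (2*X)**2 = -1 + 4*X**2)
E(B) = 183 + B**2 - 11*B
-25364 + E(l(-4, (5 + 8)*(3 + 0))) = -25364 + (183 + (-1 + 4*((5 + 8)*(3 + 0))**2)**2 - 11*(-1 + 4*((5 + 8)*(3 + 0))**2)) = -25364 + (183 + (-1 + 4*(13*3)**2)**2 - 11*(-1 + 4*(13*3)**2)) = -25364 + (183 + (-1 + 4*39**2)**2 - 11*(-1 + 4*39**2)) = -25364 + (183 + (-1 + 4*1521)**2 - 11*(-1 + 4*1521)) = -25364 + (183 + (-1 + 6084)**2 - 11*(-1 + 6084)) = -25364 + (183 + 6083**2 - 11*6083) = -25364 + (183 + 37002889 - 66913) = -25364 + 36936159 = 36910795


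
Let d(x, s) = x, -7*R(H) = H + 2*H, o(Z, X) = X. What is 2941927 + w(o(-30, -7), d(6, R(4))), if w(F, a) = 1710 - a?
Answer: 2943631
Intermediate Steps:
R(H) = -3*H/7 (R(H) = -(H + 2*H)/7 = -3*H/7)
2941927 + w(o(-30, -7), d(6, R(4))) = 2941927 + (1710 - 1*6) = 2941927 + (1710 - 6) = 2941927 + 1704 = 2943631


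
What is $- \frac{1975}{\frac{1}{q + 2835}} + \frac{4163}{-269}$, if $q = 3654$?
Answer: $- \frac{3447447638}{269} \approx -1.2816 \cdot 10^{7}$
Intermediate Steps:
$- \frac{1975}{\frac{1}{q + 2835}} + \frac{4163}{-269} = - \frac{1975}{\frac{1}{3654 + 2835}} + \frac{4163}{-269} = - \frac{1975}{\frac{1}{6489}} + 4163 \left(- \frac{1}{269}\right) = - 1975 \frac{1}{\frac{1}{6489}} - \frac{4163}{269} = \left(-1975\right) 6489 - \frac{4163}{269} = -12815775 - \frac{4163}{269} = - \frac{3447447638}{269}$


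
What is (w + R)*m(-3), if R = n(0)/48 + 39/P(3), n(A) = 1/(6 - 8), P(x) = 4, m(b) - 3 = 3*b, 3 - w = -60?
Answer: -6983/16 ≈ -436.44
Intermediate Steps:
w = 63 (w = 3 - 1*(-60) = 3 + 60 = 63)
m(b) = 3 + 3*b
n(A) = -1/2 (n(A) = 1/(-2) = -1/2)
R = 935/96 (R = -1/2/48 + 39/4 = -1/2*1/48 + 39*(1/4) = -1/96 + 39/4 = 935/96 ≈ 9.7396)
(w + R)*m(-3) = (63 + 935/96)*(3 + 3*(-3)) = 6983*(3 - 9)/96 = (6983/96)*(-6) = -6983/16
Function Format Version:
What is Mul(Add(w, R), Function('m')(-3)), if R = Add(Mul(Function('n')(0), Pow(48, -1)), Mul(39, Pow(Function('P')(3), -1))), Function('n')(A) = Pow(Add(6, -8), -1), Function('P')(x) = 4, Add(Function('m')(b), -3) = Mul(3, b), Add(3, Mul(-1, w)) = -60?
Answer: Rational(-6983, 16) ≈ -436.44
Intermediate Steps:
w = 63 (w = Add(3, Mul(-1, -60)) = Add(3, 60) = 63)
Function('m')(b) = Add(3, Mul(3, b))
Function('n')(A) = Rational(-1, 2) (Function('n')(A) = Pow(-2, -1) = Rational(-1, 2))
R = Rational(935, 96) (R = Add(Mul(Rational(-1, 2), Pow(48, -1)), Mul(39, Pow(4, -1))) = Add(Mul(Rational(-1, 2), Rational(1, 48)), Mul(39, Rational(1, 4))) = Add(Rational(-1, 96), Rational(39, 4)) = Rational(935, 96) ≈ 9.7396)
Mul(Add(w, R), Function('m')(-3)) = Mul(Add(63, Rational(935, 96)), Add(3, Mul(3, -3))) = Mul(Rational(6983, 96), Add(3, -9)) = Mul(Rational(6983, 96), -6) = Rational(-6983, 16)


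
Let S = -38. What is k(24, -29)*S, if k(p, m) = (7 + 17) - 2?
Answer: -836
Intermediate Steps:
k(p, m) = 22 (k(p, m) = 24 - 2 = 22)
k(24, -29)*S = 22*(-38) = -836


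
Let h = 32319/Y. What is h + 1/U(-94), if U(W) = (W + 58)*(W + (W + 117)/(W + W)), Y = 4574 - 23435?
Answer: -1715358626/1001236185 ≈ -1.7132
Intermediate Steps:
Y = -18861
U(W) = (58 + W)*(W + (117 + W)/(2*W)) (U(W) = (58 + W)*(W + (117 + W)/((2*W))) = (58 + W)*(W + (117 + W)*(1/(2*W))) = (58 + W)*(W + (117 + W)/(2*W)))
h = -10773/6287 (h = 32319/(-18861) = 32319*(-1/18861) = -10773/6287 ≈ -1.7135)
h + 1/U(-94) = -10773/6287 + 1/(175/2 + (-94)**2 + 3393/(-94) + (117/2)*(-94)) = -10773/6287 + 1/(175/2 + 8836 + 3393*(-1/94) - 5499) = -10773/6287 + 1/(175/2 + 8836 - 3393/94 - 5499) = -10773/6287 + 1/(159255/47) = -10773/6287 + 47/159255 = -1715358626/1001236185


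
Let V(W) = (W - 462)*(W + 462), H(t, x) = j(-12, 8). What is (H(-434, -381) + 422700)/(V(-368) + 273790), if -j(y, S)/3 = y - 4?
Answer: 211374/97885 ≈ 2.1594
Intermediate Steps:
j(y, S) = 12 - 3*y (j(y, S) = -3*(y - 4) = -3*(-4 + y) = 12 - 3*y)
H(t, x) = 48 (H(t, x) = 12 - 3*(-12) = 12 + 36 = 48)
V(W) = (-462 + W)*(462 + W)
(H(-434, -381) + 422700)/(V(-368) + 273790) = (48 + 422700)/((-213444 + (-368)**2) + 273790) = 422748/((-213444 + 135424) + 273790) = 422748/(-78020 + 273790) = 422748/195770 = 422748*(1/195770) = 211374/97885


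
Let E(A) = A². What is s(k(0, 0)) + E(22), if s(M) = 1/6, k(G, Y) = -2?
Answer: 2905/6 ≈ 484.17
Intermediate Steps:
s(M) = ⅙
s(k(0, 0)) + E(22) = ⅙ + 22² = ⅙ + 484 = 2905/6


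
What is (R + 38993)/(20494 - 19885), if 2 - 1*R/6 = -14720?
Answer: 127325/609 ≈ 209.07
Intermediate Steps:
R = 88332 (R = 12 - 6*(-14720) = 12 + 88320 = 88332)
(R + 38993)/(20494 - 19885) = (88332 + 38993)/(20494 - 19885) = 127325/609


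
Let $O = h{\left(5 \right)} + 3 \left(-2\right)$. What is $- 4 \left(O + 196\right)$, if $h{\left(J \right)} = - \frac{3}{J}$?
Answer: $- \frac{3788}{5} \approx -757.6$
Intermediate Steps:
$O = - \frac{33}{5}$ ($O = - \frac{3}{5} + 3 \left(-2\right) = \left(-3\right) \frac{1}{5} - 6 = - \frac{3}{5} - 6 = - \frac{33}{5} \approx -6.6$)
$- 4 \left(O + 196\right) = - 4 \left(- \frac{33}{5} + 196\right) = \left(-4\right) \frac{947}{5} = - \frac{3788}{5}$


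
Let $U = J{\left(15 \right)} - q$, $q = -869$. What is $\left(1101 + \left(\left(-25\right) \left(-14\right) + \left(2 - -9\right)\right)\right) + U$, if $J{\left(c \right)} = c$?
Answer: $2346$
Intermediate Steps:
$U = 884$ ($U = 15 - -869 = 15 + 869 = 884$)
$\left(1101 + \left(\left(-25\right) \left(-14\right) + \left(2 - -9\right)\right)\right) + U = \left(1101 + \left(\left(-25\right) \left(-14\right) + \left(2 - -9\right)\right)\right) + 884 = \left(1101 + \left(350 + \left(2 + 9\right)\right)\right) + 884 = \left(1101 + \left(350 + 11\right)\right) + 884 = \left(1101 + 361\right) + 884 = 1462 + 884 = 2346$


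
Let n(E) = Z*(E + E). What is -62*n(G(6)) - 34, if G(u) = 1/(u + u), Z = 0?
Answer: -34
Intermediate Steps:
G(u) = 1/(2*u)
n(E) = 0 (n(E) = 0*(E + E) = 0*(2*E) = 0)
-62*n(G(6)) - 34 = -62*0 - 34 = 0 - 34 = -34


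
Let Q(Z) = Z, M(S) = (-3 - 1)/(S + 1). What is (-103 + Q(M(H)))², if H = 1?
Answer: 11025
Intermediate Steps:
M(S) = -4/(1 + S)
(-103 + Q(M(H)))² = (-103 - 4/(1 + 1))² = (-103 - 4/2)² = (-103 - 4*½)² = (-103 - 2)² = (-105)² = 11025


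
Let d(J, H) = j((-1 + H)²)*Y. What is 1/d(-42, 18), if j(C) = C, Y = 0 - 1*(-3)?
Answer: 1/867 ≈ 0.0011534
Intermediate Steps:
Y = 3 (Y = 0 + 3 = 3)
d(J, H) = 3*(-1 + H)² (d(J, H) = (-1 + H)²*3 = 3*(-1 + H)²)
1/d(-42, 18) = 1/(3*(-1 + 18)²) = 1/(3*17²) = 1/(3*289) = 1/867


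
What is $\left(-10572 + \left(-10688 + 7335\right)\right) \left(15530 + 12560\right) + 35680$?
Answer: $-391117570$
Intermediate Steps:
$\left(-10572 + \left(-10688 + 7335\right)\right) \left(15530 + 12560\right) + 35680 = \left(-10572 - 3353\right) 28090 + 35680 = \left(-13925\right) 28090 + 35680 = -391153250 + 35680 = -391117570$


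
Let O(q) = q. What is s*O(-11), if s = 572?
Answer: -6292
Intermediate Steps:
s*O(-11) = 572*(-11) = -6292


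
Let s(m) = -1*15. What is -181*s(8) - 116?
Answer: 2599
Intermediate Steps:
s(m) = -15
-181*s(8) - 116 = -181*(-15) - 116 = 2715 - 116 = 2599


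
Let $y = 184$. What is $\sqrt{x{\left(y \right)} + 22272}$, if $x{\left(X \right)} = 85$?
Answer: $\sqrt{22357} \approx 149.52$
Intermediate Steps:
$\sqrt{x{\left(y \right)} + 22272} = \sqrt{85 + 22272} = \sqrt{22357}$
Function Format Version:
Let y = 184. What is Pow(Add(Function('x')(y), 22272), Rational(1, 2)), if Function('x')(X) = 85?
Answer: Pow(22357, Rational(1, 2)) ≈ 149.52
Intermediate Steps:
Pow(Add(Function('x')(y), 22272), Rational(1, 2)) = Pow(Add(85, 22272), Rational(1, 2)) = Pow(22357, Rational(1, 2))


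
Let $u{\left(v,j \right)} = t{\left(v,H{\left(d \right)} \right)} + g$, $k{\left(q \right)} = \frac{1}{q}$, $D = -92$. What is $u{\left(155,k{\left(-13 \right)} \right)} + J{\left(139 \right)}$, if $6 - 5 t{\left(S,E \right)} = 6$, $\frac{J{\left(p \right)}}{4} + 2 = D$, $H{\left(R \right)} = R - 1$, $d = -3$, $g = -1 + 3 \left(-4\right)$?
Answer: $-389$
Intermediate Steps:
$g = -13$ ($g = -1 - 12 = -13$)
$H{\left(R \right)} = -1 + R$
$J{\left(p \right)} = -376$ ($J{\left(p \right)} = -8 + 4 \left(-92\right) = -8 - 368 = -376$)
$t{\left(S,E \right)} = 0$ ($t{\left(S,E \right)} = \frac{6}{5} - \frac{6}{5} = 0$)
$u{\left(v,j \right)} = -13$ ($u{\left(v,j \right)} = 0 - 13 = -13$)
$u{\left(155,k{\left(-13 \right)} \right)} + J{\left(139 \right)} = -13 - 376 = -389$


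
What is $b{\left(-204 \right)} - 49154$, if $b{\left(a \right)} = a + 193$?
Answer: $-49165$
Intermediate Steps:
$b{\left(a \right)} = 193 + a$
$b{\left(-204 \right)} - 49154 = \left(193 - 204\right) - 49154 = -11 - 49154 = -49165$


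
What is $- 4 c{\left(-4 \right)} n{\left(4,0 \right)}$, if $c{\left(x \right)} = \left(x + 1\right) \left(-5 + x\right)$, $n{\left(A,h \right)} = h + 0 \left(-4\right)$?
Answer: $0$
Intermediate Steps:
$n{\left(A,h \right)} = h$ ($n{\left(A,h \right)} = h + 0 = h$)
$c{\left(x \right)} = \left(1 + x\right) \left(-5 + x\right)$
$- 4 c{\left(-4 \right)} n{\left(4,0 \right)} = - 4 \left(-5 + \left(-4\right)^{2} - -16\right) 0 = - 4 \left(-5 + 16 + 16\right) 0 = \left(-4\right) 27 \cdot 0 = \left(-108\right) 0 = 0$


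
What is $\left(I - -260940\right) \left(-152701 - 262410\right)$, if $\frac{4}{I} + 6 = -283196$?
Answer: $- \frac{15338087828778118}{141601} \approx -1.0832 \cdot 10^{11}$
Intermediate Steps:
$I = - \frac{2}{141601}$ ($I = \frac{4}{-6 - 283196} = \frac{4}{-283202} = 4 \left(- \frac{1}{283202}\right) = - \frac{2}{141601} \approx -1.4124 \cdot 10^{-5}$)
$\left(I - -260940\right) \left(-152701 - 262410\right) = \left(- \frac{2}{141601} - -260940\right) \left(-152701 - 262410\right) = \left(- \frac{2}{141601} + 260940\right) \left(-415111\right) = \frac{36949364938}{141601} \left(-415111\right) = - \frac{15338087828778118}{141601}$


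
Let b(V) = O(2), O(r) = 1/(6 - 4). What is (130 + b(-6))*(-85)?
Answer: -22185/2 ≈ -11093.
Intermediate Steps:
O(r) = ½ (O(r) = 1/2 = ½)
b(V) = ½
(130 + b(-6))*(-85) = (130 + ½)*(-85) = (261/2)*(-85) = -22185/2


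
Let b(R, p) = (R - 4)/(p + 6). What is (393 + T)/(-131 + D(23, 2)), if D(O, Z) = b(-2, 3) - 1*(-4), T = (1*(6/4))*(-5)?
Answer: -2313/766 ≈ -3.0196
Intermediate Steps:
T = -15/2 (T = (1*(6*(¼)))*(-5) = (1*(3/2))*(-5) = (3/2)*(-5) = -15/2 ≈ -7.5000)
b(R, p) = (-4 + R)/(6 + p)
D(O, Z) = 10/3 (D(O, Z) = (-4 - 2)/(6 + 3) - 1*(-4) = -6/9 + 4 = (⅑)*(-6) + 4 = -⅔ + 4 = 10/3)
(393 + T)/(-131 + D(23, 2)) = (393 - 15/2)/(-131 + 10/3) = 771/(2*(-383/3)) = (771/2)*(-3/383) = -2313/766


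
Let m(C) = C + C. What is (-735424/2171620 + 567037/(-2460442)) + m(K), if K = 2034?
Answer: 5433218307745843/1335786264010 ≈ 4067.4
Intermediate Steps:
m(C) = 2*C
(-735424/2171620 + 567037/(-2460442)) + m(K) = (-735424/2171620 + 567037/(-2460442)) + 2*2034 = (-735424*1/2171620 + 567037*(-1/2460442)) + 4068 = (-183856/542905 - 567037/2460442) + 4068 = -760214246837/1335786264010 + 4068 = 5433218307745843/1335786264010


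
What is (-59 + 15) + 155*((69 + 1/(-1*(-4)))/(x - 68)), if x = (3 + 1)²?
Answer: -52087/208 ≈ -250.42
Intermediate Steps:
x = 16 (x = 4² = 16)
(-59 + 15) + 155*((69 + 1/(-1*(-4)))/(x - 68)) = (-59 + 15) + 155*((69 + 1/(-1*(-4)))/(16 - 68)) = -44 + 155*((69 + 1/4)/(-52)) = -44 + 155*((69 + ¼)*(-1/52)) = -44 + 155*((277/4)*(-1/52)) = -44 + 155*(-277/208) = -44 - 42935/208 = -52087/208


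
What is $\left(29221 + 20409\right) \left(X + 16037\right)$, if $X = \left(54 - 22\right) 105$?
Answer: $962673110$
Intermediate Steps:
$X = 3360$ ($X = 32 \cdot 105 = 3360$)
$\left(29221 + 20409\right) \left(X + 16037\right) = \left(29221 + 20409\right) \left(3360 + 16037\right) = 49630 \cdot 19397 = 962673110$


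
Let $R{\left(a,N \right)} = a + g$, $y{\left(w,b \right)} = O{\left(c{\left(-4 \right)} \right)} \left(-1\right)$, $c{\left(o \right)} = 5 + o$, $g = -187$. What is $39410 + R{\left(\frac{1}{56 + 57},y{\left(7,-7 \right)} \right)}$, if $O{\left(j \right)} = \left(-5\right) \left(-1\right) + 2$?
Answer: $\frac{4432200}{113} \approx 39223.0$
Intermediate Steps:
$O{\left(j \right)} = 7$ ($O{\left(j \right)} = 5 + 2 = 7$)
$y{\left(w,b \right)} = -7$ ($y{\left(w,b \right)} = 7 \left(-1\right) = -7$)
$R{\left(a,N \right)} = -187 + a$ ($R{\left(a,N \right)} = a - 187 = -187 + a$)
$39410 + R{\left(\frac{1}{56 + 57},y{\left(7,-7 \right)} \right)} = 39410 - \left(187 - \frac{1}{56 + 57}\right) = 39410 - \left(187 - \frac{1}{113}\right) = 39410 + \left(-187 + \frac{1}{113}\right) = 39410 - \frac{21130}{113} = \frac{4432200}{113}$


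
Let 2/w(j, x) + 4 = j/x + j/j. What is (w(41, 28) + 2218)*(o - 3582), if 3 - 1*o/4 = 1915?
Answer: -1070421140/43 ≈ -2.4894e+7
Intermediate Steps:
w(j, x) = 2/(-3 + j/x) (w(j, x) = 2/(-4 + (j/x + j/j)) = 2/(-4 + (j/x + 1)) = 2/(-4 + (1 + j/x)) = 2/(-3 + j/x))
o = -7648 (o = 12 - 4*1915 = 12 - 7660 = -7648)
(w(41, 28) + 2218)*(o - 3582) = (2*28/(41 - 3*28) + 2218)*(-7648 - 3582) = (2*28/(41 - 84) + 2218)*(-11230) = (2*28/(-43) + 2218)*(-11230) = (2*28*(-1/43) + 2218)*(-11230) = (-56/43 + 2218)*(-11230) = (95318/43)*(-11230) = -1070421140/43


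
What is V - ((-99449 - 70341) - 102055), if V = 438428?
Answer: 710273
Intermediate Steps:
V - ((-99449 - 70341) - 102055) = 438428 - ((-99449 - 70341) - 102055) = 438428 - (-169790 - 102055) = 438428 - 1*(-271845) = 438428 + 271845 = 710273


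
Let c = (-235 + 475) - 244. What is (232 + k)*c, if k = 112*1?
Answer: -1376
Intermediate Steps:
k = 112
c = -4 (c = 240 - 244 = -4)
(232 + k)*c = (232 + 112)*(-4) = 344*(-4) = -1376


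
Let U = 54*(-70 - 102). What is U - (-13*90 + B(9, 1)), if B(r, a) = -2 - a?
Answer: -8115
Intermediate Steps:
U = -9288 (U = 54*(-172) = -9288)
U - (-13*90 + B(9, 1)) = -9288 - (-13*90 + (-2 - 1*1)) = -9288 - (-1170 + (-2 - 1)) = -9288 - (-1170 - 3) = -9288 - 1*(-1173) = -9288 + 1173 = -8115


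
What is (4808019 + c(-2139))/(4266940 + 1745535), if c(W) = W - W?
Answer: 4808019/6012475 ≈ 0.79967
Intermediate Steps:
c(W) = 0
(4808019 + c(-2139))/(4266940 + 1745535) = (4808019 + 0)/(4266940 + 1745535) = 4808019/6012475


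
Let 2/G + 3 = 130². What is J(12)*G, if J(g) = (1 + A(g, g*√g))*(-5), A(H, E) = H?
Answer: -130/16897 ≈ -0.0076937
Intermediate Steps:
G = 2/16897 (G = 2/(-3 + 130²) = 2/(-3 + 16900) = 2/16897 ≈ 0.00011836)
J(g) = -5 - 5*g (J(g) = (1 + g)*(-5) = -5 - 5*g)
J(12)*G = (-5 - 5*12)*(2/16897) = (-5 - 60)*(2/16897) = -65*2/16897 = -130/16897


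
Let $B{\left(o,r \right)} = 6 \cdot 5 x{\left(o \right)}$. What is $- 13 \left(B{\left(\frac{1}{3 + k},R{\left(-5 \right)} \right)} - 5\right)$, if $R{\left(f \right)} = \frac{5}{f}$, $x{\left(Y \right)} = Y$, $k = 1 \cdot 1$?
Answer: $- \frac{65}{2} \approx -32.5$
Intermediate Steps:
$k = 1$
$B{\left(o,r \right)} = 30 o$ ($B{\left(o,r \right)} = 6 \cdot 5 o = 30 o$)
$- 13 \left(B{\left(\frac{1}{3 + k},R{\left(-5 \right)} \right)} - 5\right) = - 13 \left(\frac{30}{3 + 1} - 5\right) = - 13 \left(\frac{30}{4} - 5\right) = - 13 \left(30 \cdot \frac{1}{4} - 5\right) = - 13 \left(\frac{15}{2} - 5\right) = \left(-13\right) \frac{5}{2} = - \frac{65}{2}$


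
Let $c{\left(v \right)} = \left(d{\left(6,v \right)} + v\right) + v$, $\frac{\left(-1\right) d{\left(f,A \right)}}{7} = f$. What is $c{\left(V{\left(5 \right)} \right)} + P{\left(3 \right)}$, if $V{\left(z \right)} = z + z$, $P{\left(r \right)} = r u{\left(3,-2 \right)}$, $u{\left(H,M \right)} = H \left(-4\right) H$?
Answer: $-130$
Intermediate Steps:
$u{\left(H,M \right)} = - 4 H^{2}$ ($u{\left(H,M \right)} = - 4 H H = - 4 H^{2}$)
$d{\left(f,A \right)} = - 7 f$
$P{\left(r \right)} = - 36 r$ ($P{\left(r \right)} = r \left(- 4 \cdot 3^{2}\right) = r \left(\left(-4\right) 9\right) = r \left(-36\right) = - 36 r$)
$V{\left(z \right)} = 2 z$
$c{\left(v \right)} = -42 + 2 v$ ($c{\left(v \right)} = \left(\left(-7\right) 6 + v\right) + v = \left(-42 + v\right) + v = -42 + 2 v$)
$c{\left(V{\left(5 \right)} \right)} + P{\left(3 \right)} = \left(-42 + 2 \cdot 2 \cdot 5\right) - 108 = \left(-42 + 2 \cdot 10\right) - 108 = \left(-42 + 20\right) - 108 = -22 - 108 = -130$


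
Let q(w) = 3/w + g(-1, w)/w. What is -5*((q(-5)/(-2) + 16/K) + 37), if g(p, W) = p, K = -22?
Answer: -2006/11 ≈ -182.36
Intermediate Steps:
q(w) = 2/w (q(w) = 3/w - 1/w = 2/w)
-5*((q(-5)/(-2) + 16/K) + 37) = -5*(((2/(-5))/(-2) + 16/(-22)) + 37) = -5*(((2*(-1/5))*(-1/2) + 16*(-1/22)) + 37) = -5*((-2/5*(-1/2) - 8/11) + 37) = -5*((1/5 - 8/11) + 37) = -5*(-29/55 + 37) = -5*2006/55 = -2006/11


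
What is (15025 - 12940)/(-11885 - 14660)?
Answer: -417/5309 ≈ -0.078546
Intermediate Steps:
(15025 - 12940)/(-11885 - 14660) = 2085/(-26545) = 2085*(-1/26545) = -417/5309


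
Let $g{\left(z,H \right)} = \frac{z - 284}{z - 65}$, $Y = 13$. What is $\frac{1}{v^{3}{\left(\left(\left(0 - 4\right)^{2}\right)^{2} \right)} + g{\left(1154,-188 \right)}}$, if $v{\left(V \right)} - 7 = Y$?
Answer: $\frac{363}{2904290} \approx 0.00012499$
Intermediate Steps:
$v{\left(V \right)} = 20$ ($v{\left(V \right)} = 7 + 13 = 20$)
$g{\left(z,H \right)} = \frac{-284 + z}{-65 + z}$
$\frac{1}{v^{3}{\left(\left(\left(0 - 4\right)^{2}\right)^{2} \right)} + g{\left(1154,-188 \right)}} = \frac{1}{20^{3} + \frac{-284 + 1154}{-65 + 1154}} = \frac{1}{8000 + \frac{1}{1089} \cdot 870} = \frac{1}{8000 + \frac{290}{363}} = \frac{1}{\frac{2904290}{363}} = \frac{363}{2904290}$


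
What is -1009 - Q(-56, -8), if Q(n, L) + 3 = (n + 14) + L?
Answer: -956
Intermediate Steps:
Q(n, L) = 11 + L + n (Q(n, L) = -3 + ((n + 14) + L) = -3 + ((14 + n) + L) = -3 + (14 + L + n) = 11 + L + n)
-1009 - Q(-56, -8) = -1009 - (11 - 8 - 56) = -1009 - 1*(-53) = -1009 + 53 = -956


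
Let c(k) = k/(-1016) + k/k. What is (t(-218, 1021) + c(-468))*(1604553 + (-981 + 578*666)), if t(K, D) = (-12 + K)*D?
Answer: -59304078382740/127 ≈ -4.6696e+11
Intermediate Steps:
c(k) = 1 - k/1016 (c(k) = k*(-1/1016) + 1 = -k/1016 + 1 = 1 - k/1016)
t(K, D) = D*(-12 + K)
(t(-218, 1021) + c(-468))*(1604553 + (-981 + 578*666)) = (1021*(-12 - 218) + (1 - 1/1016*(-468)))*(1604553 + (-981 + 578*666)) = (1021*(-230) + (1 + 117/254))*(1604553 + (-981 + 384948)) = (-234830 + 371/254)*(1604553 + 383967) = -59646449/254*1988520 = -59304078382740/127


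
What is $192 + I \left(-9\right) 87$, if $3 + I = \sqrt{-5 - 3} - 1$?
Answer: $3324 - 1566 i \sqrt{2} \approx 3324.0 - 2214.7 i$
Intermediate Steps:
$I = -4 + 2 i \sqrt{2}$ ($I = -3 + \left(\sqrt{-5 - 3} - 1\right) = -3 - \left(1 - \sqrt{-8}\right) = -3 - \left(1 - 2 i \sqrt{2}\right) = -4 + 2 i \sqrt{2} \approx -4.0 + 2.8284 i$)
$192 + I \left(-9\right) 87 = 192 + \left(-4 + 2 i \sqrt{2}\right) \left(-9\right) 87 = 192 + \left(36 - 18 i \sqrt{2}\right) 87 = 192 + \left(3132 - 1566 i \sqrt{2}\right) = 3324 - 1566 i \sqrt{2}$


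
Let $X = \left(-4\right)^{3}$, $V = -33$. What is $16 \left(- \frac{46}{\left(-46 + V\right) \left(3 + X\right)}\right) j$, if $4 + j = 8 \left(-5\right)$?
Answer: $\frac{32384}{4819} \approx 6.7201$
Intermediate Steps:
$j = -44$ ($j = -4 + 8 \left(-5\right) = -4 - 40 = -44$)
$X = -64$
$16 \left(- \frac{46}{\left(-46 + V\right) \left(3 + X\right)}\right) j = 16 \left(- \frac{46}{\left(-46 - 33\right) \left(3 - 64\right)}\right) \left(-44\right) = 16 \left(- \frac{46}{\left(-79\right) \left(-61\right)}\right) \left(-44\right) = 16 \left(- \frac{46}{4819}\right) \left(-44\right) = \left(- \frac{736}{4819}\right) \left(-44\right) = \frac{32384}{4819}$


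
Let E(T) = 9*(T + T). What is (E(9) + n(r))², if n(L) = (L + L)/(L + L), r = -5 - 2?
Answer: 26569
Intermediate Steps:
E(T) = 18*T (E(T) = 9*(2*T) = 18*T)
r = -7
n(L) = 1 (n(L) = (2*L)/((2*L)) = (2*L)*(1/(2*L)) = 1)
(E(9) + n(r))² = (18*9 + 1)² = (162 + 1)² = 163² = 26569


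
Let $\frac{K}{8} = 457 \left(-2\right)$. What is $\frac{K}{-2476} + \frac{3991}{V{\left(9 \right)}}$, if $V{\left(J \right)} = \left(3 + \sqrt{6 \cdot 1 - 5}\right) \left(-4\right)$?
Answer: $- \frac{2441181}{9904} \approx -246.48$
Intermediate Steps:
$K = -7312$ ($K = 8 \cdot 457 \left(-2\right) = 8 \left(-914\right) = -7312$)
$V{\left(J \right)} = -16$ ($V{\left(J \right)} = \left(3 + \sqrt{6 - 5}\right) \left(-4\right) = \left(3 + \sqrt{1}\right) \left(-4\right) = \left(3 + 1\right) \left(-4\right) = 4 \left(-4\right) = -16$)
$\frac{K}{-2476} + \frac{3991}{V{\left(9 \right)}} = - \frac{7312}{-2476} + \frac{3991}{-16} = \left(-7312\right) \left(- \frac{1}{2476}\right) + 3991 \left(- \frac{1}{16}\right) = \frac{1828}{619} - \frac{3991}{16} = - \frac{2441181}{9904}$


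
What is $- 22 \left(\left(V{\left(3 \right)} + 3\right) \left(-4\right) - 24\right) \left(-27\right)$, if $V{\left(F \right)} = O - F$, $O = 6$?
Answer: $-28512$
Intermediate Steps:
$V{\left(F \right)} = 6 - F$
$- 22 \left(\left(V{\left(3 \right)} + 3\right) \left(-4\right) - 24\right) \left(-27\right) = - 22 \left(\left(\left(6 - 3\right) + 3\right) \left(-4\right) - 24\right) \left(-27\right) = - 22 \left(\left(3 + 3\right) \left(-4\right) - 24\right) \left(-27\right) = - 22 \left(6 \left(-4\right) - 24\right) \left(-27\right) = - 22 \left(-24 - 24\right) \left(-27\right) = \left(-22\right) \left(-48\right) \left(-27\right) = 1056 \left(-27\right) = -28512$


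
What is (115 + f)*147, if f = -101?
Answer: 2058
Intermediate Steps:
(115 + f)*147 = (115 - 101)*147 = 14*147 = 2058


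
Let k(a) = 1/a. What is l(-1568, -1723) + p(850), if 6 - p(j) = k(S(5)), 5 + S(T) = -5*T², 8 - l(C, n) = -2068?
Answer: 270661/130 ≈ 2082.0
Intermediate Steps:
l(C, n) = 2076 (l(C, n) = 8 - 1*(-2068) = 8 + 2068 = 2076)
S(T) = -5 - 5*T²
p(j) = 781/130 (p(j) = 6 - 1/(-5 - 5*5²) = 6 - 1/(-5 - 5*25) = 6 - 1/(-5 - 125) = 6 - 1/(-130) = 6 - 1*(-1/130) = 6 + 1/130 = 781/130)
l(-1568, -1723) + p(850) = 2076 + 781/130 = 270661/130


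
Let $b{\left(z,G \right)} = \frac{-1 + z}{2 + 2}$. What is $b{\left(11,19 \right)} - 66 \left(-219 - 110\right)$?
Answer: $\frac{43433}{2} \approx 21717.0$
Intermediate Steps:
$b{\left(z,G \right)} = - \frac{1}{4} + \frac{z}{4}$ ($b{\left(z,G \right)} = \frac{-1 + z}{4} = \left(-1 + z\right) \frac{1}{4} = - \frac{1}{4} + \frac{z}{4}$)
$b{\left(11,19 \right)} - 66 \left(-219 - 110\right) = \left(- \frac{1}{4} + \frac{1}{4} \cdot 11\right) - 66 \left(-219 - 110\right) = \left(- \frac{1}{4} + \frac{11}{4}\right) - 66 \left(-219 - 110\right) = \frac{5}{2} - -21714 = \frac{5}{2} + 21714 = \frac{43433}{2}$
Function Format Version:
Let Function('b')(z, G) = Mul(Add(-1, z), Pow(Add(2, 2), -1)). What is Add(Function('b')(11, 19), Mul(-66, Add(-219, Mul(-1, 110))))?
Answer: Rational(43433, 2) ≈ 21717.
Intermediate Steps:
Function('b')(z, G) = Add(Rational(-1, 4), Mul(Rational(1, 4), z)) (Function('b')(z, G) = Mul(Add(-1, z), Pow(4, -1)) = Mul(Add(-1, z), Rational(1, 4)) = Add(Rational(-1, 4), Mul(Rational(1, 4), z)))
Add(Function('b')(11, 19), Mul(-66, Add(-219, Mul(-1, 110)))) = Add(Add(Rational(-1, 4), Mul(Rational(1, 4), 11)), Mul(-66, Add(-219, Mul(-1, 110)))) = Add(Add(Rational(-1, 4), Rational(11, 4)), Mul(-66, Add(-219, -110))) = Add(Rational(5, 2), Mul(-66, -329)) = Add(Rational(5, 2), 21714) = Rational(43433, 2)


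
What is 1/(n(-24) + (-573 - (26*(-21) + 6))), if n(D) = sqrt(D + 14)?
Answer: -33/1099 - I*sqrt(10)/1099 ≈ -0.030027 - 0.0028774*I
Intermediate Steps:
n(D) = sqrt(14 + D)
1/(n(-24) + (-573 - (26*(-21) + 6))) = 1/(sqrt(14 - 24) + (-573 - (26*(-21) + 6))) = 1/(sqrt(-10) + (-573 - (-546 + 6))) = 1/(I*sqrt(10) + (-573 - 1*(-540))) = 1/(I*sqrt(10) + (-573 + 540)) = 1/(I*sqrt(10) - 33) = 1/(-33 + I*sqrt(10))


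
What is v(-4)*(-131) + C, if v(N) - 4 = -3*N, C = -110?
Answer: -2206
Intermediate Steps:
v(N) = 4 - 3*N
v(-4)*(-131) + C = (4 - 3*(-4))*(-131) - 110 = (4 + 12)*(-131) - 110 = 16*(-131) - 110 = -2096 - 110 = -2206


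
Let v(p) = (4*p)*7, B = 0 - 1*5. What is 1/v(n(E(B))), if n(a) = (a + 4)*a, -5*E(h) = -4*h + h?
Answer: -1/84 ≈ -0.011905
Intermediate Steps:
B = -5 (B = 0 - 5 = -5)
E(h) = 3*h/5 (E(h) = -(-4*h + h)/5 = -(-3)*h/5 = 3*h/5)
n(a) = a*(4 + a) (n(a) = (4 + a)*a = a*(4 + a))
v(p) = 28*p
1/v(n(E(B))) = 1/(28*(((⅗)*(-5))*(4 + (⅗)*(-5)))) = 1/(28*(-3*(4 - 3))) = 1/(28*(-3*1)) = 1/(28*(-3)) = 1/(-84) = -1/84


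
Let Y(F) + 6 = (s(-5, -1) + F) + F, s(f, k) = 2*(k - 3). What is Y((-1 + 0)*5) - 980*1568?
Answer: -1536664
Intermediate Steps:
s(f, k) = -6 + 2*k (s(f, k) = 2*(-3 + k) = -6 + 2*k)
Y(F) = -14 + 2*F (Y(F) = -6 + (((-6 + 2*(-1)) + F) + F) = -6 + (((-6 - 2) + F) + F) = -6 + ((-8 + F) + F) = -6 + (-8 + 2*F) = -14 + 2*F)
Y((-1 + 0)*5) - 980*1568 = (-14 + 2*((-1 + 0)*5)) - 980*1568 = (-14 + 2*(-1*5)) - 1536640 = (-14 + 2*(-5)) - 1536640 = (-14 - 10) - 1536640 = -24 - 1536640 = -1536664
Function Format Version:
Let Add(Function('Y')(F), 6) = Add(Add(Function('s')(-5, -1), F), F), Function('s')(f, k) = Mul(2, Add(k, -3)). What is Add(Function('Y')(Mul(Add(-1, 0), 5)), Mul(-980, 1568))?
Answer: -1536664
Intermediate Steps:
Function('s')(f, k) = Add(-6, Mul(2, k)) (Function('s')(f, k) = Mul(2, Add(-3, k)) = Add(-6, Mul(2, k)))
Function('Y')(F) = Add(-14, Mul(2, F)) (Function('Y')(F) = Add(-6, Add(Add(Add(-6, Mul(2, -1)), F), F)) = Add(-6, Add(Add(Add(-6, -2), F), F)) = Add(-6, Add(Add(-8, F), F)) = Add(-6, Add(-8, Mul(2, F))) = Add(-14, Mul(2, F)))
Add(Function('Y')(Mul(Add(-1, 0), 5)), Mul(-980, 1568)) = Add(Add(-14, Mul(2, Mul(Add(-1, 0), 5))), Mul(-980, 1568)) = Add(Add(-14, Mul(2, Mul(-1, 5))), -1536640) = Add(Add(-14, Mul(2, -5)), -1536640) = Add(Add(-14, -10), -1536640) = Add(-24, -1536640) = -1536664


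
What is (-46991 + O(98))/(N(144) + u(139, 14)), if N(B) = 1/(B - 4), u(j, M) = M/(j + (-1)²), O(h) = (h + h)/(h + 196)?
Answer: -3947188/9 ≈ -4.3858e+5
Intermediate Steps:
O(h) = 2*h/(196 + h) (O(h) = (2*h)/(196 + h) = 2*h/(196 + h))
u(j, M) = M/(1 + j) (u(j, M) = M/(j + 1) = M/(1 + j))
N(B) = 1/(-4 + B)
(-46991 + O(98))/(N(144) + u(139, 14)) = (-46991 + 2*98/(196 + 98))/(1/(-4 + 144) + 14/(1 + 139)) = (-46991 + 2*98/294)/(1/140 + 14/140) = (-46991 + 2*98*(1/294))/(1/140 + 14*(1/140)) = (-46991 + ⅔)/(1/140 + ⅒) = -140971/(3*3/28) = -140971/3*28/3 = -3947188/9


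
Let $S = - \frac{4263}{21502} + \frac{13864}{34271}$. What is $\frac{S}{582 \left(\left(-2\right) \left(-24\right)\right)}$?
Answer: $\frac{152006455}{20585899893312} \approx 7.384 \cdot 10^{-6}$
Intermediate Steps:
$S = \frac{152006455}{736895042}$ ($S = \left(-4263\right) \frac{1}{21502} + 13864 \cdot \frac{1}{34271} = - \frac{4263}{21502} + \frac{13864}{34271} = \frac{152006455}{736895042} \approx 0.20628$)
$\frac{S}{582 \left(\left(-2\right) \left(-24\right)\right)} = \frac{152006455}{736895042 \cdot 582 \left(\left(-2\right) \left(-24\right)\right)} = \frac{152006455}{736895042 \cdot 582 \cdot 48} = \frac{152006455}{736895042 \cdot 27936} = \frac{152006455}{736895042} \cdot \frac{1}{27936} = \frac{152006455}{20585899893312}$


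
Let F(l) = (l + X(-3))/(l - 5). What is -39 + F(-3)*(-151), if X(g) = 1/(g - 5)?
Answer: -6271/64 ≈ -97.984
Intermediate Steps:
X(g) = 1/(-5 + g)
F(l) = (-⅛ + l)/(-5 + l) (F(l) = (l + 1/(-5 - 3))/(l - 5) = (l + 1/(-8))/(-5 + l) = (l - ⅛)/(-5 + l) = (-⅛ + l)/(-5 + l))
-39 + F(-3)*(-151) = -39 + ((-⅛ - 3)/(-5 - 3))*(-151) = -39 + (-25/8/(-8))*(-151) = -39 - ⅛*(-25/8)*(-151) = -39 + (25/64)*(-151) = -39 - 3775/64 = -6271/64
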